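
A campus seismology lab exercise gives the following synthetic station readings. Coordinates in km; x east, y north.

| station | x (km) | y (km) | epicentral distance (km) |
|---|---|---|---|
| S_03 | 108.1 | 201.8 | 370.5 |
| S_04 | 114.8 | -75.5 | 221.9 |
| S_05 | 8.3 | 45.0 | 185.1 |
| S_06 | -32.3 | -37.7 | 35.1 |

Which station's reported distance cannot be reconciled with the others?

S_06

Solve using three stations at a time. Using S_03, S_04, S_05 (subtract circle equations pairwise → linear system) gives (x, y) ≈ (-105.6, -100.8).
Distances from that point to each station vs reported:
  S_03: calculated 370.5 vs reported 370.5 → residual 0.0 km
  S_04: calculated 221.8 vs reported 221.9 → residual 0.1 km
  S_05: calculated 185.0 vs reported 185.1 → residual 0.1 km
  S_06: calculated 96.7 vs reported 35.1 → residual 61.6 km
S_03, S_04, S_05 are mutually consistent (residuals ≈ 0); S_06 is off by 61.6 km.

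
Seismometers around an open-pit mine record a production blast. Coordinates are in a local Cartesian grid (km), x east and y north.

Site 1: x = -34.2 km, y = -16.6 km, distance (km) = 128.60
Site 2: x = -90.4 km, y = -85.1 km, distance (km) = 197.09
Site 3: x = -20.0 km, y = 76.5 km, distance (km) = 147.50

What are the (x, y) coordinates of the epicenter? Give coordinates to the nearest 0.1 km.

x ≈ 94.4 km, y ≈ -16.6 km

Circle about each station: (x + 34.2)² + (y + 16.6)² = 128.60²; (x + 90.4)² + (y + 85.1)² = 197.09²; (x + 20.0)² + (y − 76.5)² = 147.50².
Subtracting pairs of circle equations eliminates x²+y² and gives linear equations (the radical axes):
-112.4 x − 137.0 y = -8337.54
28.4 x + 186.2 y = -411.24
Solving the 2×2 system: x ≈ 94.4, y ≈ -16.6 km.
Check against Site 1 (with the unrounded x, y): √((x + 34.2)²+(y + 16.6)²) = 128.62 ≈ 128.60 km. ✓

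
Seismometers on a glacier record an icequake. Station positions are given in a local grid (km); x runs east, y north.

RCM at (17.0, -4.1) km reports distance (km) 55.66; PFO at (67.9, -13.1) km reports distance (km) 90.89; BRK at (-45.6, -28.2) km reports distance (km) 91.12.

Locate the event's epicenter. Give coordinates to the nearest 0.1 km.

Circle about each station: (x − 17.0)² + (y + 4.1)² = 55.66²; (x − 67.9)² + (y + 13.1)² = 90.89²; (x + 45.6)² + (y + 28.2)² = 91.12².
Subtracting the RCM equation from the PFO and BRK equations removes the quadratic terms:
101.8 x − 18.0 y = -686.75
-125.2 x − 48.2 y = -2636.03
Solving the 2×2 system: x ≈ 2.0, y ≈ 49.5 km.

2.0 km east, 49.5 km north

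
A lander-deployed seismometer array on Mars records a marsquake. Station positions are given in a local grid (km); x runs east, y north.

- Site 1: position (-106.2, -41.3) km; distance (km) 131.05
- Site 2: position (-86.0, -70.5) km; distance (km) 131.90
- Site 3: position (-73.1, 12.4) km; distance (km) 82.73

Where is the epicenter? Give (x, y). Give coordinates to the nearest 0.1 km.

(9.2, 20.8)

Circle about each station: (x + 106.2)² + (y + 41.3)² = 131.05²; (x + 86.0)² + (y + 70.5)² = 131.90²; (x + 73.1)² + (y − 12.4)² = 82.73².
Subtracting pairs of circle equations eliminates x²+y² and gives linear equations (the radical axes):
40.4 x − 58.4 y = -841.39
66.2 x + 107.4 y = 2843.09
Solving the 2×2 system: x ≈ 9.2, y ≈ 20.8 km.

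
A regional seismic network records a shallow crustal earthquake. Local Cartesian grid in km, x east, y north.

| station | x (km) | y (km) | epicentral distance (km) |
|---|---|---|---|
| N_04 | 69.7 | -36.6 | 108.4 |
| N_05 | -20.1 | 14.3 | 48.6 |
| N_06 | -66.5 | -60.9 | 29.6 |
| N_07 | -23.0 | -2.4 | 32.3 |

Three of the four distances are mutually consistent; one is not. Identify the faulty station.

Solve using three stations at a time. Using N_04, N_05, N_07 (subtract circle equations pairwise → linear system) gives (x, y) ≈ (-38.5, -30.6).
Distances from that point to each station vs reported:
  N_04: calculated 108.4 vs reported 108.4 → residual 0.0 km
  N_05: calculated 48.5 vs reported 48.6 → residual 0.1 km
  N_06: calculated 41.3 vs reported 29.6 → residual 11.7 km
  N_07: calculated 32.2 vs reported 32.3 → residual 0.1 km
N_04, N_05, N_07 are mutually consistent (residuals ≈ 0); N_06 is off by 11.7 km.

N_06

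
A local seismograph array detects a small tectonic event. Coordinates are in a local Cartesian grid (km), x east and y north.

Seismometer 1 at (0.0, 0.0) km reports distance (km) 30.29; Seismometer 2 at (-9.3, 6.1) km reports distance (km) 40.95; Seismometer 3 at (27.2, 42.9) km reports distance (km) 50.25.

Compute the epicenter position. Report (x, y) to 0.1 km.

Circle about each station: x² + y² = 30.29²; (x + 9.3)² + (y − 6.1)² = 40.95²; (x − 27.2)² + (y − 42.9)² = 50.25².
Subtracting the Seismometer 1 equation from the Seismometer 2 and Seismometer 3 equations removes the quadratic terms:
-18.6 x + 12.2 y = -635.72
54.4 x + 85.8 y = 972.67
Solving the 2×2 system: x ≈ 29.4, y ≈ -7.3 km.

(29.4, -7.3)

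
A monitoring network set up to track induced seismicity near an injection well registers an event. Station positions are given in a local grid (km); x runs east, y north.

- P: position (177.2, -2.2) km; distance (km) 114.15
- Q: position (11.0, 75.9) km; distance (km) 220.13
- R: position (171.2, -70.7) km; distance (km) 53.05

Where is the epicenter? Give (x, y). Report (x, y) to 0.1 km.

(132.9, -107.4)

Circle about each station: (x − 177.2)² + (y + 2.2)² = 114.15²; (x − 11.0)² + (y − 75.9)² = 220.13²; (x − 171.2)² + (y + 70.7)² = 53.05².
Subtracting pairs of circle equations eliminates x²+y² and gives linear equations (the radical axes):
-332.4 x + 156.2 y = -60949.86
-12.0 x − 137.0 y = 13119.17
Solving the 2×2 system: x ≈ 132.9, y ≈ -107.4 km.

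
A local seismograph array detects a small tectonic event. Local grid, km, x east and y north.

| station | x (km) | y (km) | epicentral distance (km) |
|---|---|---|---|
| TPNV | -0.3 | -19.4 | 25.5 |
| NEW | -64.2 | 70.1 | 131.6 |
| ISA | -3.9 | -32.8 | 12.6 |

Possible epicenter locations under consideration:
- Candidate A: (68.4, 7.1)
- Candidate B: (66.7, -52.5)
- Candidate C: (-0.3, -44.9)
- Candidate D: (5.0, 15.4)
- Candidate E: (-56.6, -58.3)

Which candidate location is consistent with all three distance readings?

Candidate C

For each candidate, compare |candidate − station| to the reported distance:
Candidate A: residuals TPNV 48.1, NEW 15.2, ISA 70.0 → max 70.0 km
Candidate B: residuals TPNV 49.2, NEW 47.7, ISA 60.7 → max 60.7 km
Candidate C: residuals TPNV 0.0, NEW 0.0, ISA 0.0 → max 0.0 km
Candidate D: residuals TPNV 9.7, NEW 43.4, ISA 36.4 → max 43.4 km
Candidate E: residuals TPNV 42.9, NEW 3.0, ISA 45.9 → max 45.9 km
Only Candidate C has all residuals ≈ 0.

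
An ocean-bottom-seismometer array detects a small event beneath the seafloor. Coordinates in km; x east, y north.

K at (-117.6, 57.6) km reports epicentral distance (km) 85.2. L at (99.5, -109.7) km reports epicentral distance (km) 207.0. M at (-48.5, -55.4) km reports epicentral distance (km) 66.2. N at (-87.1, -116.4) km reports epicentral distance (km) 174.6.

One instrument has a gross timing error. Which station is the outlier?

M

Solve using three stations at a time. Using K, L, N (subtract circle equations pairwise → linear system) gives (x, y) ≈ (-32.8, 49.5).
Distances from that point to each station vs reported:
  K: calculated 85.2 vs reported 85.2 → residual 0.0 km
  L: calculated 207.0 vs reported 207.0 → residual 0.0 km
  M: calculated 106.1 vs reported 66.2 → residual 39.9 km
  N: calculated 174.6 vs reported 174.6 → residual 0.0 km
K, L, N are mutually consistent (residuals ≈ 0); M is off by 39.9 km.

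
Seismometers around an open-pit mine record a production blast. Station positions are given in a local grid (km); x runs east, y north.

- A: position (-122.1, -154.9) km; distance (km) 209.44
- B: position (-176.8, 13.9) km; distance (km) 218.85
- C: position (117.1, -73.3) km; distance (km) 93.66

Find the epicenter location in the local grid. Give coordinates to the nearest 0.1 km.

Circle about each station: (x + 122.1)² + (y + 154.9)² = 209.44²; (x + 176.8)² + (y − 13.9)² = 218.85²; (x − 117.1)² + (y + 73.3)² = 93.66².
Subtracting the A equation from the B and C equations removes the quadratic terms:
-109.4 x + 337.6 y = -11481.18
478.4 x + 163.2 y = 15275.80
Solving the 2×2 system: x ≈ 39.2, y ≈ -21.3 km.
Check against A (with the unrounded x, y): √((x + 122.1)²+(y + 154.9)²) = 209.44 ≈ 209.44 km. ✓

x ≈ 39.2 km, y ≈ -21.3 km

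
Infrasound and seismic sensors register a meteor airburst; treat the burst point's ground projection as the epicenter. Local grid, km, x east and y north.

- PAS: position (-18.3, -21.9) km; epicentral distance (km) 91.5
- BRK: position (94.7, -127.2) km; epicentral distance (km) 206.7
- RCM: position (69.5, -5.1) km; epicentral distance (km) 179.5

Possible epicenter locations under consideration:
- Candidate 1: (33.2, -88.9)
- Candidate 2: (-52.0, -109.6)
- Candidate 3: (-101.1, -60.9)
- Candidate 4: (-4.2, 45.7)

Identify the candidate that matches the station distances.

For each candidate, compare |candidate − station| to the reported distance:
Candidate 1: residuals PAS 7.0, BRK 134.2, RCM 88.2 → max 134.2 km
Candidate 2: residuals PAS 2.5, BRK 58.9, RCM 19.2 → max 58.9 km
Candidate 3: residuals PAS 0.0, BRK 0.0, RCM 0.0 → max 0.0 km
Candidate 4: residuals PAS 22.4, BRK 7.5, RCM 90.0 → max 90.0 km
Only Candidate 3 has all residuals ≈ 0.

Candidate 3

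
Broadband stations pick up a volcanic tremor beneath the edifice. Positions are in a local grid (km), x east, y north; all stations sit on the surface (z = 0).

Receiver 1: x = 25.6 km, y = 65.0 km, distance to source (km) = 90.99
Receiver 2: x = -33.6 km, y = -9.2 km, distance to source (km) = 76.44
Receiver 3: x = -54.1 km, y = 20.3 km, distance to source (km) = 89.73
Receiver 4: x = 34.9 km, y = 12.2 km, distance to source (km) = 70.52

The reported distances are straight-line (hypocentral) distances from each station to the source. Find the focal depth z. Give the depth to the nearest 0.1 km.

Each station gives a sphere (x−x_i)² + (y−y_i)² + z² = d_i² (stations at z=0).
Subtracting the Receiver 1 sphere from Receiver 2 and Receiver 3: z² cancels, leaving linear equations in x and y:
-118.4 x − 148.4 y = -1230.65
-159.4 x − 89.4 y = -1313.75
Solving: x ≈ 6.499, y ≈ 3.108 km (keep extra digits for the depth step; rounded: 6.5, 3.1).
Then from the Receiver 1 sphere: z² = 90.99² − (x − 25.6)² − (y − 65.0)² with x = 6.499, y = 3.108, so z ≈ 63.904 ≈ 63.9 km.
Check against Receiver 4 (with the unrounded solution): distance 70.52 ≈ 70.52 km. ✓

depth ≈ 63.9 km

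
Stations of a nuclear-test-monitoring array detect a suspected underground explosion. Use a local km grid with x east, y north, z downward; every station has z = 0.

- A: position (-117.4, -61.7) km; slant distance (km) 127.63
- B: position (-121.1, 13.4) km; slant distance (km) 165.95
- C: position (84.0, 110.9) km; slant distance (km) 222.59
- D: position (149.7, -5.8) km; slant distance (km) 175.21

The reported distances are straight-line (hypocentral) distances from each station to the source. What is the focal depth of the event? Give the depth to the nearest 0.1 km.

Each station gives a sphere (x−x_i)² + (y−y_i)² + z² = d_i² (stations at z=0).
Subtracting the A sphere from B and C: z² cancels, leaving linear equations in x and y:
-7.4 x + 150.2 y = -13994.87
402.8 x + 345.2 y = -31491.73
Solving: x ≈ 1.601, y ≈ -93.096 km (keep extra digits for the depth step; rounded: 1.6, -93.1).
Then from the A sphere: z² = 127.63² − (x + 117.4)² − (y + 61.7)² with x = 1.601, y = -93.096, so z ≈ 33.800 ≈ 33.8 km.
Check against D (with the unrounded solution): distance 175.20 ≈ 175.21 km. ✓

depth ≈ 33.8 km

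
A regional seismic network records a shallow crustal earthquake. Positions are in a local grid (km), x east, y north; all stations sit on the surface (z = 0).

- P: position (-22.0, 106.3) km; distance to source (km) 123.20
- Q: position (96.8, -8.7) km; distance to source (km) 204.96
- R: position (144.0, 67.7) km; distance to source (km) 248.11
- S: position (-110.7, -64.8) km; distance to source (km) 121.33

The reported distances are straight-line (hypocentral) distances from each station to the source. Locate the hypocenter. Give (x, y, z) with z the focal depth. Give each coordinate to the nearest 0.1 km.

(-91.4, 32.4, 70.0)

Each station gives a sphere (x−x_i)² + (y−y_i)² + z² = d_i² (stations at z=0).
Subtracting the P sphere from Q and R: z² cancels, leaving linear equations in x and y:
237.6 x − 230.0 y = -29168.12
332.0 x − 77.2 y = -32844.73
Solving: x ≈ -91.395, y ≈ 32.403 km (keep extra digits for the depth step; rounded: -91.4, 32.4).
Then from the P sphere: z² = 123.20² − (x + 22.0)² − (y − 106.3)² with x = -91.395, y = 32.403, so z ≈ 70.013 ≈ 70.0 km.
Check against S (with the unrounded solution): distance 121.34 ≈ 121.33 km. ✓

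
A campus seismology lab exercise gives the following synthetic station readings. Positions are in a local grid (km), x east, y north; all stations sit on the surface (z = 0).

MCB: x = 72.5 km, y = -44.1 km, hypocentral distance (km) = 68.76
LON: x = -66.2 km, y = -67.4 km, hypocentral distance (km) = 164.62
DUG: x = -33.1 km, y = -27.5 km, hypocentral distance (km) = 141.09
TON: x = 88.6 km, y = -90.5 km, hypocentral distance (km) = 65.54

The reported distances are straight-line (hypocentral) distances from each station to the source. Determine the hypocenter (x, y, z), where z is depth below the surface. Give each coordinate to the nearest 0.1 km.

(86.2, -70.0, 62.2)

Each station gives a sphere (x−x_i)² + (y−y_i)² + z² = d_i² (stations at z=0).
Subtracting the MCB sphere from LON and DUG: z² cancels, leaving linear equations in x and y:
-277.4 x − 46.6 y = -20647.67
-211.2 x + 33.2 y = -20527.65
Solving: x ≈ 86.192, y ≈ -69.998 km (keep extra digits for the depth step; rounded: 86.2, -70.0).
Then from the MCB sphere: z² = 68.76² − (x − 72.5)² − (y + 44.1)² with x = 86.192, y = -69.998, so z ≈ 62.207 ≈ 62.2 km.
Check against TON (with the unrounded solution): distance 65.54 ≈ 65.54 km. ✓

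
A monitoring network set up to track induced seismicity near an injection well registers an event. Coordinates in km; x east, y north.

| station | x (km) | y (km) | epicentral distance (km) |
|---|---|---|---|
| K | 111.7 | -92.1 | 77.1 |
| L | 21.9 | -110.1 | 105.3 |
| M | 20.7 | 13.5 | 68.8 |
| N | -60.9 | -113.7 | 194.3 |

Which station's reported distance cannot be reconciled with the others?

N

Solve using three stations at a time. Using K, L, M (subtract circle equations pairwise → linear system) gives (x, y) ≈ (79.6, -22.0).
Distances from that point to each station vs reported:
  K: calculated 77.1 vs reported 77.1 → residual 0.0 km
  L: calculated 105.3 vs reported 105.3 → residual 0.0 km
  M: calculated 68.8 vs reported 68.8 → residual 0.0 km
  N: calculated 167.8 vs reported 194.3 → residual 26.5 km
K, L, M are mutually consistent (residuals ≈ 0); N is off by 26.5 km.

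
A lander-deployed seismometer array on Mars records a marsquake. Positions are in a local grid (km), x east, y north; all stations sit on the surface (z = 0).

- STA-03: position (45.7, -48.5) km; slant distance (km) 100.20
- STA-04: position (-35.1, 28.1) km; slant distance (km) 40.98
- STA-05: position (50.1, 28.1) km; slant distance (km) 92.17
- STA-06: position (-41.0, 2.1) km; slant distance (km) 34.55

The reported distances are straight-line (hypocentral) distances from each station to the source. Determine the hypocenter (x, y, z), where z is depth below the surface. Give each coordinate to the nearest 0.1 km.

(-32.5, 4.5, 33.4)

Each station gives a sphere (x−x_i)² + (y−y_i)² + z² = d_i² (stations at z=0).
Subtracting the STA-03 sphere from STA-04 and STA-05: z² cancels, leaving linear equations in x and y:
-161.6 x + 153.2 y = 5941.56
8.8 x + 153.2 y = 403.61
Solving: x ≈ -32.500, y ≈ 4.501 km (keep extra digits for the depth step; rounded: -32.5, 4.5).
Then from the STA-03 sphere: z² = 100.20² − (x − 45.7)² − (y + 48.5)² with x = -32.500, y = 4.501, so z ≈ 33.402 ≈ 33.4 km.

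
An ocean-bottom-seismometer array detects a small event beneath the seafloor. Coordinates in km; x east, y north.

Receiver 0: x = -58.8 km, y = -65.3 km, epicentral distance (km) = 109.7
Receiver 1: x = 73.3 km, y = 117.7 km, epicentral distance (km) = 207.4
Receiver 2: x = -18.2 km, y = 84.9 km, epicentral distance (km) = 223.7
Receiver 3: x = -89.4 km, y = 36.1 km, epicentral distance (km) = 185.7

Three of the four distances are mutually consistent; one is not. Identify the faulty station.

Solve using three stations at a time. Using Receiver 0, Receiver 1, Receiver 3 (subtract circle equations pairwise → linear system) gives (x, y) ≈ (48.6, -88.3).
Distances from that point to each station vs reported:
  Receiver 0: calculated 109.8 vs reported 109.7 → residual 0.1 km
  Receiver 1: calculated 207.5 vs reported 207.4 → residual 0.1 km
  Receiver 2: calculated 185.6 vs reported 223.7 → residual 38.1 km
  Receiver 3: calculated 185.8 vs reported 185.7 → residual 0.1 km
Receiver 0, Receiver 1, Receiver 3 are mutually consistent (residuals ≈ 0); Receiver 2 is off by 38.1 km.

Receiver 2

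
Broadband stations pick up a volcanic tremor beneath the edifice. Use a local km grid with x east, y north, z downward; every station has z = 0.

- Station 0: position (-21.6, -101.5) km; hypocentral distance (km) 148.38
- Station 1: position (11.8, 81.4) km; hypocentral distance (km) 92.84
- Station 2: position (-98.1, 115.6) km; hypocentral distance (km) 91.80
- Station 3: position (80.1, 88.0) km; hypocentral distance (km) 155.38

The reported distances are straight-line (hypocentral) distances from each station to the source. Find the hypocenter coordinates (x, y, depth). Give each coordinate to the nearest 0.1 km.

Each station gives a sphere (x−x_i)² + (y−y_i)² + z² = d_i² (stations at z=0).
Subtracting the Station 0 sphere from Station 1 and Station 2: z² cancels, leaving linear equations in x and y:
66.8 x + 365.8 y = 9393.75
-153.0 x + 434.2 y = 25807.54
Solving: x ≈ -63.099, y ≈ 37.203 km (keep extra digits for the depth step; rounded: -63.1, 37.2).
Then from the Station 0 sphere: z² = 148.38² − (x + 21.6)² − (y + 101.5)² with x = -63.099, y = 37.203, so z ≈ 32.495 ≈ 32.5 km.
Check against Station 3 (with the unrounded solution): distance 155.38 ≈ 155.38 km. ✓

x ≈ -63.1 km, y ≈ 37.2 km, depth ≈ 32.5 km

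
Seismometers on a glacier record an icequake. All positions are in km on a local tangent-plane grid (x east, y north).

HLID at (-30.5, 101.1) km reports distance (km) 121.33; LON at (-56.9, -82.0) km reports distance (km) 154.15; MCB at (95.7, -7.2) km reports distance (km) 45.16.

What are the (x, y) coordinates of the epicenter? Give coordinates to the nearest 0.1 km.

x ≈ 59.2 km, y ≈ 19.4 km

Circle about each station: (x + 30.5)² + (y − 101.1)² = 121.33²; (x + 56.9)² + (y + 82.0)² = 154.15²; (x − 95.7)² + (y + 7.2)² = 45.16².
Subtracting pairs of circle equations eliminates x²+y² and gives linear equations (the radical axes):
-52.8 x − 366.2 y = -10231.10
252.4 x − 216.6 y = 10740.41
Solving the 2×2 system: x ≈ 59.2, y ≈ 19.4 km.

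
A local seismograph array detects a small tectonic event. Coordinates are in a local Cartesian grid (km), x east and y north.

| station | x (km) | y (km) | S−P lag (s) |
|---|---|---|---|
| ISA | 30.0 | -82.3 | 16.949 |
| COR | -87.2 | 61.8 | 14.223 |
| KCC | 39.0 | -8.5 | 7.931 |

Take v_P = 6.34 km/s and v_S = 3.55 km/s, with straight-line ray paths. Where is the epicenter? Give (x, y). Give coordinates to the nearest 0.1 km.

Distance from S−P lag: d = Δt · v_P v_S / (v_P − v_S) = Δt · (6.34·3.55)/(6.34−3.55) ≈ 8.0670·Δt.
So d_ISA = 136.73, d_COR = 114.74, d_KCC = 63.98 km.
Circle about each station: (x − 30.0)² + (y + 82.3)² = 136.73²; (x + 87.2)² + (y − 61.8)² = 114.74²; (x − 39.0)² + (y + 8.5)² = 63.98².
Subtracting pairs of circle equations eliminates x²+y² and gives linear equations (the radical axes):
-234.4 x + 288.2 y = 9279.62
18.0 x + 147.6 y = 8521.61
Solving the 2×2 system: x ≈ 27.3, y ≈ 54.4 km.

27.3 km east, 54.4 km north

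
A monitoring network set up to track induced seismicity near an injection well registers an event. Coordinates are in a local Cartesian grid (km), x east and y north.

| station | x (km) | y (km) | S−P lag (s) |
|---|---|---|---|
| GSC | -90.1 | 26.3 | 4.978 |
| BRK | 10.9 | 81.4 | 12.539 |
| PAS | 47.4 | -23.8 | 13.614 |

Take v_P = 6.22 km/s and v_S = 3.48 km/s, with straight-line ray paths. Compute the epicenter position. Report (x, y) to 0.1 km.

-55.4 km east, 7.8 km north

Distance from S−P lag: d = Δt · v_P v_S / (v_P − v_S) = Δt · (6.22·3.48)/(6.22−3.48) ≈ 7.8999·Δt.
So d_GSC = 39.33, d_BRK = 99.06, d_PAS = 107.55 km.
Circle about each station: (x + 90.1)² + (y − 26.3)² = 39.33²; (x − 10.9)² + (y − 81.4)² = 99.06²; (x − 47.4)² + (y + 23.8)² = 107.55².
Subtracting pairs of circle equations eliminates x²+y² and gives linear equations (the radical axes):
202.0 x + 110.2 y = -10330.96
275.0 x − 100.2 y = -16016.65
Solving the 2×2 system: x ≈ -55.4, y ≈ 7.8 km.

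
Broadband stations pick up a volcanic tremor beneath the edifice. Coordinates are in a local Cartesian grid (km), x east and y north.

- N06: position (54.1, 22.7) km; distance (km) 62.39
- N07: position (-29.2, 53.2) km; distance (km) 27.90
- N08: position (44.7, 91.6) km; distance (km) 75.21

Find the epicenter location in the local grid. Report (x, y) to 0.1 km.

(-6.7, 36.7)

Circle about each station: (x − 54.1)² + (y − 22.7)² = 62.39²; (x + 29.2)² + (y − 53.2)² = 27.90²; (x − 44.7)² + (y − 91.6)² = 75.21².
Subtracting the N06 equation from the N07 and N08 equations removes the quadratic terms:
-166.6 x + 61.0 y = 3354.88
-18.8 x + 137.8 y = 5182.52
Solving the 2×2 system: x ≈ -6.7, y ≈ 36.7 km.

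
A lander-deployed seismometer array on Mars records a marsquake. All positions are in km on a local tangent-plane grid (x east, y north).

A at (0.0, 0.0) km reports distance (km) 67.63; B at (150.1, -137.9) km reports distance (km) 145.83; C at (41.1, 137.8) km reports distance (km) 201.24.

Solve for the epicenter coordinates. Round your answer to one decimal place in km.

Circle about each station: x² + y² = 67.63²; (x − 150.1)² + (y + 137.9)² = 145.83²; (x − 41.1)² + (y − 137.8)² = 201.24².
Subtracting pairs of circle equations eliminates x²+y² and gives linear equations (the radical axes):
300.2 x − 275.8 y = 24853.85
82.2 x + 275.6 y = -15245.67
Solving the 2×2 system: x ≈ 25.1, y ≈ -62.8 km.

25.1 km east, -62.8 km north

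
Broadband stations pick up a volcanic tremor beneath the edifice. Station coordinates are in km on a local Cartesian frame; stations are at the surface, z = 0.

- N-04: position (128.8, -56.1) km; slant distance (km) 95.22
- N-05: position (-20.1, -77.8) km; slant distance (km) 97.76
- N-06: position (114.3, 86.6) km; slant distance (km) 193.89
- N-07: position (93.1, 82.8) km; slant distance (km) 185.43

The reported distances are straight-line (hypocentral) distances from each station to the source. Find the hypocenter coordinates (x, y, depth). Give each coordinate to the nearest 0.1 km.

x ≈ 59.5 km, y ≈ -91.0 km, depth ≈ 55.2 km

Each station gives a sphere (x−x_i)² + (y−y_i)² + z² = d_i² (stations at z=0).
Subtracting the N-04 sphere from N-05 and N-06: z² cancels, leaving linear equations in x and y:
-297.8 x − 43.4 y = -13769.97
-29.0 x + 285.4 y = -27699.08
Solving: x ≈ 59.502, y ≈ -91.007 km (keep extra digits for the depth step; rounded: 59.5, -91.0).
Then from the N-04 sphere: z² = 95.22² − (x − 128.8)² − (y + 56.1)² with x = 59.502, y = -91.007, so z ≈ 55.192 ≈ 55.2 km.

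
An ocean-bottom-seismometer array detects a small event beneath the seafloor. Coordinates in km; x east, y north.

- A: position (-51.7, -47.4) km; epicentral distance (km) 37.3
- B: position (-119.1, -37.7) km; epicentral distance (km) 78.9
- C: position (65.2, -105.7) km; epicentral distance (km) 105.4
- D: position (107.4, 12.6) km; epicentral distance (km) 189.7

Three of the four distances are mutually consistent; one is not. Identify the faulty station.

C

Solve using three stations at a time. Using A, B, D (subtract circle equations pairwise → linear system) gives (x, y) ≈ (-55.6, -84.5).
Distances from that point to each station vs reported:
  A: calculated 37.3 vs reported 37.3 → residual 0.0 km
  B: calculated 78.9 vs reported 78.9 → residual 0.0 km
  C: calculated 122.6 vs reported 105.4 → residual 17.2 km
  D: calculated 189.7 vs reported 189.7 → residual 0.0 km
A, B, D are mutually consistent (residuals ≈ 0); C is off by 17.2 km.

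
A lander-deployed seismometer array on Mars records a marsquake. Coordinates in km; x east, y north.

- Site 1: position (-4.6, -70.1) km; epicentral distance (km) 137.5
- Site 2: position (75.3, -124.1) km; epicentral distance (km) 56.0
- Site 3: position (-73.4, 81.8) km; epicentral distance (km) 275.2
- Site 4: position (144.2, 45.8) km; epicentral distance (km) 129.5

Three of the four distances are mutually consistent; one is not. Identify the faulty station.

Solve using three stations at a time. Using Site 1, Site 2, Site 3 (subtract circle equations pairwise → linear system) gives (x, y) ≈ (128.5, -105.4).
Distances from that point to each station vs reported:
  Site 1: calculated 137.6 vs reported 137.5 → residual 0.1 km
  Site 2: calculated 56.4 vs reported 56.0 → residual 0.4 km
  Site 3: calculated 275.3 vs reported 275.2 → residual 0.1 km
  Site 4: calculated 152.0 vs reported 129.5 → residual 22.5 km
Site 1, Site 2, Site 3 are mutually consistent (residuals ≈ 0); Site 4 is off by 22.5 km.

Site 4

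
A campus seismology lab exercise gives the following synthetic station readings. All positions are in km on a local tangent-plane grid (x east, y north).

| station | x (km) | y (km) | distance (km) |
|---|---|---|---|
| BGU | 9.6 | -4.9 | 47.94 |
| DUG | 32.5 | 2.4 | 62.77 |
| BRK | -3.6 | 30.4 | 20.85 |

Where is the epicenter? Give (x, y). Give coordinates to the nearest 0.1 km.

x ≈ -24.4 km, y ≈ 28.9 km

Circle about each station: (x − 9.6)² + (y + 4.9)² = 47.94²; (x − 32.5)² + (y − 2.4)² = 62.77²; (x + 3.6)² + (y − 30.4)² = 20.85².
Subtracting the BGU equation from the DUG and BRK equations removes the quadratic terms:
45.8 x + 14.6 y = -695.99
-26.4 x + 70.6 y = 2684.47
Solving the 2×2 system: x ≈ -24.4, y ≈ 28.9 km.
Check against BGU (with the unrounded x, y): √((x − 9.6)²+(y + 4.9)²) = 47.95 ≈ 47.94 km. ✓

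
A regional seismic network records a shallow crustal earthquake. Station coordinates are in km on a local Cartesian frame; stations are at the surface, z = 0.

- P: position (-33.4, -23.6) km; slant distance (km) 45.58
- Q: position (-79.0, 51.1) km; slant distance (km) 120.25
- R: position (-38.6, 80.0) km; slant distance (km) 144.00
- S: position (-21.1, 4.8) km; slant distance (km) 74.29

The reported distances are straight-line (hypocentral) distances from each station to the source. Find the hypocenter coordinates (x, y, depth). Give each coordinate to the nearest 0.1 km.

x ≈ -45.0 km, y ≈ -62.3 km, depth ≈ 21.1 km

Each station gives a sphere (x−x_i)² + (y−y_i)² + z² = d_i² (stations at z=0).
Subtracting the P sphere from Q and R: z² cancels, leaving linear equations in x and y:
-91.2 x + 149.4 y = -5202.84
-10.4 x + 207.2 y = -12441.02
Solving: x ≈ -45.013, y ≈ -62.303 km (keep extra digits for the depth step; rounded: -45.0, -62.3).
Then from the P sphere: z² = 45.58² − (x + 33.4)² − (y + 23.6)² with x = -45.013, y = -62.303, so z ≈ 21.089 ≈ 21.1 km.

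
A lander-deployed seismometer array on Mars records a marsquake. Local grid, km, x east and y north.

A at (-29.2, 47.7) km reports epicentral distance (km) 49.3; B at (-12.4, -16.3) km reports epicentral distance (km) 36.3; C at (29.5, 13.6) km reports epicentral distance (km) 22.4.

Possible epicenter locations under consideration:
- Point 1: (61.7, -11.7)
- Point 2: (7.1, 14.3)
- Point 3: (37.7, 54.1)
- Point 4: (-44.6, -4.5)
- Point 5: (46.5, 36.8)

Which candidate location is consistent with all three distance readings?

Point 2

For each candidate, compare |candidate − station| to the reported distance:
Point 1: residuals A 59.3, B 37.9, C 18.6 → max 59.3 km
Point 2: residuals A 0.0, B 0.0, C 0.0 → max 0.0 km
Point 3: residuals A 17.9, B 50.1, C 18.9 → max 50.1 km
Point 4: residuals A 5.1, B 2.0, C 53.9 → max 53.9 km
Point 5: residuals A 27.2, B 43.0, C 6.4 → max 43.0 km
Only Point 2 has all residuals ≈ 0.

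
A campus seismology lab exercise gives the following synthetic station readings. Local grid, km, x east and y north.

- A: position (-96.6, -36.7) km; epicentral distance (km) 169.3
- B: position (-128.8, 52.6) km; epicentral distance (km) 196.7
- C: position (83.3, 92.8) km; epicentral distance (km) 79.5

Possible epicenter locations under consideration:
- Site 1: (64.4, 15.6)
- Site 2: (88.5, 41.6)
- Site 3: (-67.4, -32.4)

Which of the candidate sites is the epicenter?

For each candidate, compare |candidate − station| to the reported distance:
Site 1: residuals A 0.0, B 0.0, C 0.0 → max 0.0 km
Site 2: residuals A 31.7, B 20.9, C 28.0 → max 31.7 km
Site 3: residuals A 139.8, B 91.8, C 116.4 → max 139.8 km
Only Site 1 has all residuals ≈ 0.

Site 1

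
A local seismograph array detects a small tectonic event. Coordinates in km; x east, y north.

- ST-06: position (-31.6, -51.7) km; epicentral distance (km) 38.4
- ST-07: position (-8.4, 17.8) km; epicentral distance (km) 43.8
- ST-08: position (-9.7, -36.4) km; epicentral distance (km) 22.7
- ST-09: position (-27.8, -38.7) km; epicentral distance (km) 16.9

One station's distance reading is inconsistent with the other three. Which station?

ST-06

Solve using three stations at a time. Using ST-07, ST-08, ST-09 (subtract circle equations pairwise → linear system) gives (x, y) ≈ (-27.1, -21.8).
Distances from that point to each station vs reported:
  ST-06: calculated 30.2 vs reported 38.4 → residual 8.2 km
  ST-07: calculated 43.8 vs reported 43.8 → residual 0.0 km
  ST-08: calculated 22.7 vs reported 22.7 → residual 0.0 km
  ST-09: calculated 16.9 vs reported 16.9 → residual 0.0 km
ST-07, ST-08, ST-09 are mutually consistent (residuals ≈ 0); ST-06 is off by 8.2 km.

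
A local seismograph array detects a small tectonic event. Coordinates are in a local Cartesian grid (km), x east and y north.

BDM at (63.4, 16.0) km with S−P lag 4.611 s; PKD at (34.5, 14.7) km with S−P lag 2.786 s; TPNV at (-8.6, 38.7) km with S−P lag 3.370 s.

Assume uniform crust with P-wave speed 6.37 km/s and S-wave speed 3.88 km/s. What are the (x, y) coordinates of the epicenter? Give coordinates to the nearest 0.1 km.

Distance from S−P lag: d = Δt · v_P v_S / (v_P − v_S) = Δt · (6.37·3.88)/(6.37−3.88) ≈ 9.9259·Δt.
So d_BDM = 45.77, d_PKD = 27.65, d_TPNV = 33.45 km.
Circle about each station: (x − 63.4)² + (y − 16.0)² = 45.77²; (x − 34.5)² + (y − 14.7)² = 27.65²; (x + 8.6)² + (y − 38.7)² = 33.45².
Subtracting the BDM equation from the PKD and TPNV equations removes the quadratic terms:
-57.8 x − 2.6 y = -1538.85
-144.0 x + 45.4 y = -1727.92
Solving the 2×2 system: x ≈ 24.8, y ≈ 40.6 km.

x ≈ 24.8 km, y ≈ 40.6 km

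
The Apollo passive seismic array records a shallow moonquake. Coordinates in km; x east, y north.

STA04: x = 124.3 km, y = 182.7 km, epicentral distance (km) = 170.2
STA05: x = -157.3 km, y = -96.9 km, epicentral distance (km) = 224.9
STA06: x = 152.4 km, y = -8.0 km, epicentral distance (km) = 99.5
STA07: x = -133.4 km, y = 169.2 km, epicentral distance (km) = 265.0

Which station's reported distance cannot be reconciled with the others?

Solve using three stations at a time. Using STA05, STA06, STA07 (subtract circle equations pairwise → linear system) gives (x, y) ≈ (53.5, -18.6).
Distances from that point to each station vs reported:
  STA04: calculated 213.4 vs reported 170.2 → residual 43.2 km
  STA05: calculated 224.9 vs reported 224.9 → residual 0.0 km
  STA06: calculated 99.5 vs reported 99.5 → residual 0.0 km
  STA07: calculated 265.0 vs reported 265.0 → residual 0.0 km
STA05, STA06, STA07 are mutually consistent (residuals ≈ 0); STA04 is off by 43.2 km.

STA04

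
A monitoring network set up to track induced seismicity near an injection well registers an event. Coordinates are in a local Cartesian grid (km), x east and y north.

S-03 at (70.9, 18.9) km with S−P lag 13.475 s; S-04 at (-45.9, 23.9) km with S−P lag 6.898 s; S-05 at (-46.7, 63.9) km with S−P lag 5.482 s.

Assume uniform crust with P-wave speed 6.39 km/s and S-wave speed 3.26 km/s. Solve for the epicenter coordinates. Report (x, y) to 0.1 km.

Distance from S−P lag: d = Δt · v_P v_S / (v_P − v_S) = Δt · (6.39·3.26)/(6.39−3.26) ≈ 6.6554·Δt.
So d_S-03 = 89.68, d_S-04 = 45.91, d_S-05 = 36.48 km.
Circle about each station: (x − 70.9)² + (y − 18.9)² = 89.68²; (x + 45.9)² + (y − 23.9)² = 45.91²; (x + 46.7)² + (y − 63.9)² = 36.48².
Subtracting pairs of circle equations eliminates x²+y² and gives linear equations (the radical axes):
-233.6 x + 10.0 y = 3228.77
-235.2 x + 90.0 y = 7591.79
Solving the 2×2 system: x ≈ -11.5, y ≈ 54.3 km.

(-11.5, 54.3)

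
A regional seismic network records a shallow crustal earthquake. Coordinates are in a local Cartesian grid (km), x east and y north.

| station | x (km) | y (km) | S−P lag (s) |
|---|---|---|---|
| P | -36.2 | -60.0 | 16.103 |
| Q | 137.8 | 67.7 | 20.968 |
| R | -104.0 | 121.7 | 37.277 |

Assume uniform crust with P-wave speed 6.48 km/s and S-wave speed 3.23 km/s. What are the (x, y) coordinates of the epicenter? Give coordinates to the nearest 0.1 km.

x ≈ 66.7 km, y ≈ -47.1 km

Distance from S−P lag: d = Δt · v_P v_S / (v_P − v_S) = Δt · (6.48·3.23)/(6.48−3.23) ≈ 6.4401·Δt.
So d_P = 103.71, d_Q = 135.04, d_R = 240.07 km.
Circle about each station: (x + 36.2)² + (y + 60.0)² = 103.71²; (x − 137.8)² + (y − 67.7)² = 135.04²; (x + 104.0)² + (y − 121.7)² = 240.07².
Subtracting pairs of circle equations eliminates x²+y² and gives linear equations (the radical axes):
348.0 x + 255.4 y = 11181.65
-135.6 x + 363.4 y = -26161.39
Solving the 2×2 system: x ≈ 66.7, y ≈ -47.1 km.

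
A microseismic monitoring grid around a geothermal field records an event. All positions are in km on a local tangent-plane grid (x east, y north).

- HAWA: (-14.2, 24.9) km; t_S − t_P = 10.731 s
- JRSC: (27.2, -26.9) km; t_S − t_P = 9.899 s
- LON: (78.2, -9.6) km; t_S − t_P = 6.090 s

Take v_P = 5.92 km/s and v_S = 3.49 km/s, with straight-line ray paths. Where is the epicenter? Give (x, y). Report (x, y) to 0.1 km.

75.4 km east, 42.1 km north

Distance from S−P lag: d = Δt · v_P v_S / (v_P − v_S) = Δt · (5.92·3.49)/(5.92−3.49) ≈ 8.5024·Δt.
So d_HAWA = 91.24, d_JRSC = 84.17, d_LON = 51.78 km.
Circle about each station: (x + 14.2)² + (y − 24.9)² = 91.24²; (x − 27.2)² + (y + 26.9)² = 84.17²; (x − 78.2)² + (y + 9.6)² = 51.78².
Subtracting pairs of circle equations eliminates x²+y² and gives linear equations (the radical axes):
82.8 x − 103.6 y = 1881.95
184.8 x − 69.0 y = 11029.32
Solving the 2×2 system: x ≈ 75.4, y ≈ 42.1 km.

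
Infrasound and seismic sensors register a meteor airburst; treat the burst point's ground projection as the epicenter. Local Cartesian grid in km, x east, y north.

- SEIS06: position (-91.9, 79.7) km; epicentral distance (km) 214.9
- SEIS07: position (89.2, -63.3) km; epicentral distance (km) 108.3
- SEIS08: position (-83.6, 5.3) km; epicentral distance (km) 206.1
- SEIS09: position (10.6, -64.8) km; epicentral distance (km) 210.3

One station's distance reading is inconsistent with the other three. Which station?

Solve using three stations at a time. Using SEIS06, SEIS07, SEIS08 (subtract circle equations pairwise → linear system) gives (x, y) ≈ (119.4, 40.7).
Distances from that point to each station vs reported:
  SEIS06: calculated 214.9 vs reported 214.9 → residual 0.0 km
  SEIS07: calculated 108.3 vs reported 108.3 → residual 0.0 km
  SEIS08: calculated 206.1 vs reported 206.1 → residual 0.0 km
  SEIS09: calculated 151.6 vs reported 210.3 → residual 58.7 km
SEIS06, SEIS07, SEIS08 are mutually consistent (residuals ≈ 0); SEIS09 is off by 58.7 km.

SEIS09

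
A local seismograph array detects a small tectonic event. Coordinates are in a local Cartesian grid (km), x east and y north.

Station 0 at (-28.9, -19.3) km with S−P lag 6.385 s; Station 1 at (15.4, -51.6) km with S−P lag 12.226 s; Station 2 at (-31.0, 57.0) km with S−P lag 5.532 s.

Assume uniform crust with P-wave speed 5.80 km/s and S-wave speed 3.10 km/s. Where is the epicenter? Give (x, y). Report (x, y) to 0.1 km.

Distance from S−P lag: d = Δt · v_P v_S / (v_P − v_S) = Δt · (5.80·3.10)/(5.80−3.10) ≈ 6.6593·Δt.
So d_Station 0 = 42.52, d_Station 1 = 81.42, d_Station 2 = 36.84 km.
Circle about each station: (x + 28.9)² + (y + 19.3)² = 42.52²; (x − 15.4)² + (y + 51.6)² = 81.42²; (x + 31.0)² + (y − 57.0)² = 36.84².
Subtracting the Station 0 equation from the Station 1 and Station 2 equations removes the quadratic terms:
88.6 x − 64.6 y = -3129.25
-4.2 x + 152.6 y = 3453.06
Solving the 2×2 system: x ≈ -19.2, y ≈ 22.1 km.

x ≈ -19.2 km, y ≈ 22.1 km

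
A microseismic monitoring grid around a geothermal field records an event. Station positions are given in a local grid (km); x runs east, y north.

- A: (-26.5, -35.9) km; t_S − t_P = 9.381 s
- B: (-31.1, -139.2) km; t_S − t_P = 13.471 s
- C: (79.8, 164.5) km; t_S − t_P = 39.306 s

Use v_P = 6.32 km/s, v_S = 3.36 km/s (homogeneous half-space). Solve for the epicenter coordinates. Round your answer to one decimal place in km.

Distance from S−P lag: d = Δt · v_P v_S / (v_P − v_S) = Δt · (6.32·3.36)/(6.32−3.36) ≈ 7.1741·Δt.
So d_A = 67.30, d_B = 96.64, d_C = 281.98 km.
Circle about each station: (x + 26.5)² + (y + 35.9)² = 67.30²; (x + 31.1)² + (y + 139.2)² = 96.64²; (x − 79.8)² + (y − 164.5)² = 281.98².
Subtracting the A equation from the B and C equations removes the quadratic terms:
-9.2 x − 206.6 y = 13542.79
212.6 x + 400.8 y = -43546.20
Solving the 2×2 system: x ≈ -88.7, y ≈ -61.6 km.
Check against A (with the unrounded x, y): √((x + 26.5)²+(y + 35.9)²) = 67.30 ≈ 67.30 km. ✓

-88.7 km east, -61.6 km north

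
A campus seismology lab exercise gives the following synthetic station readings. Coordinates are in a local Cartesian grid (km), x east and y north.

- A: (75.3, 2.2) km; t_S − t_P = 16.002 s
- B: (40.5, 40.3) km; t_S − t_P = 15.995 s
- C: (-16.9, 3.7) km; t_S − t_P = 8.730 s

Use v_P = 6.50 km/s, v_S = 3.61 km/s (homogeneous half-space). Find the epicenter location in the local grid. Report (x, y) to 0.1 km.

(-36.2, -64.5)

Distance from S−P lag: d = Δt · v_P v_S / (v_P − v_S) = Δt · (6.50·3.61)/(6.50−3.61) ≈ 8.1194·Δt.
So d_A = 129.93, d_B = 129.87, d_C = 70.88 km.
Circle about each station: (x − 75.3)² + (y − 2.2)² = 129.93²; (x − 40.5)² + (y − 40.3)² = 129.87²; (x + 16.9)² + (y − 3.7)² = 70.88².
Subtracting the A equation from the B and C equations removes the quadratic terms:
-69.6 x + 76.2 y = -2395.00
-184.4 x + 3.0 y = 6482.20
Solving the 2×2 system: x ≈ -36.2, y ≈ -64.5 km.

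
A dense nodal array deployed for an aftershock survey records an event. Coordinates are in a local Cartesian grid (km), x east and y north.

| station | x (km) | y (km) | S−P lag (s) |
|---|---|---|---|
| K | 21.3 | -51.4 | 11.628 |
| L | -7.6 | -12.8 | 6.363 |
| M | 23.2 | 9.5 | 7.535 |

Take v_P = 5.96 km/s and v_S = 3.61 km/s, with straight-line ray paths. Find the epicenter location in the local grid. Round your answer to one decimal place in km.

-40.9 km east, 35.0 km north

Distance from S−P lag: d = Δt · v_P v_S / (v_P − v_S) = Δt · (5.96·3.61)/(5.96−3.61) ≈ 9.1556·Δt.
So d_K = 106.46, d_L = 58.26, d_M = 68.99 km.
Circle about each station: (x − 21.3)² + (y + 51.4)² = 106.46²; (x + 7.6)² + (y + 12.8)² = 58.26²; (x − 23.2)² + (y − 9.5)² = 68.99².
Subtracting the K equation from the L and M equations removes the quadratic terms:
-57.8 x + 77.2 y = 5065.45
3.8 x + 121.8 y = 4106.95
Solving the 2×2 system: x ≈ -40.9, y ≈ 35.0 km.
Check against K (with the unrounded x, y): √((x − 21.3)²+(y + 51.4)²) = 106.45 ≈ 106.46 km. ✓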